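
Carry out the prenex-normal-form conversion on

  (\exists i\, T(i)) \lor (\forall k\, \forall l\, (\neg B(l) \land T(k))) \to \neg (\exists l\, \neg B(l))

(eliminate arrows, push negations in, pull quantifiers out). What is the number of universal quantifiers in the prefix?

Eliminate → and ↔ using ¬ and ∨.
  \neg ((\exists i\, T(i)) \lor (\forall k\, \forall l\, (\neg B(l) \land T(k)))) \lor \neg (\exists l\, \neg B(l))
Push ¬ through the quantifiers and connectives to reach negation normal form:
  (\forall i\, \neg T(i)) \land (\exists k\, \exists l\, (B(l) \lor \neg T(k))) \lor (\forall l\, B(l))
Standardize variables apart so no two quantifiers bind the same name: l↦c.
  (\forall i\, \neg T(i)) \land (\exists k\, \exists l\, (B(l) \lor \neg T(k))) \lor (\forall c\, B(c))
Pull the quantifiers to the front (each side's bound variable is not free in the other side):
  \forall i\, \exists k\, \exists l\, \forall c\, (\neg T(i) \land (B(l) \lor \neg T(k)) \lor B(c))
The prefix is \forall i \exists k \exists l \forall c: 2 universal, 2 existential.

2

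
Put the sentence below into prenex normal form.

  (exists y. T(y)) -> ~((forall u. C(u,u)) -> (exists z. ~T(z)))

forall y. forall u. forall z. (~T(y) | C(u,u) & T(z))

First replace A → B with ¬A ∨ B.
  ~(exists y. T(y)) | ~(~(forall u. C(u,u)) | (exists z. ~T(z)))
Push ¬ through the quantifiers and connectives to reach negation normal form:
  (forall y. ~T(y)) | (forall u. C(u,u)) & (forall z. T(z))
All bound variables are already distinct, so no renaming is needed.
Finally move all quantifiers to the prefix:
  forall y. forall u. forall z. (~T(y) | C(u,u) & T(z))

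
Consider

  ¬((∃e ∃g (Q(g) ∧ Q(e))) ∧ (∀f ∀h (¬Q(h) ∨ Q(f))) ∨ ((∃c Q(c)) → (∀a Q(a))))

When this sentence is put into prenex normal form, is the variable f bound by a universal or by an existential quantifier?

existential

Rewrite implications/biconditionals: A → B as ¬A ∨ B.
  ¬((∃e ∃g (Q(g) ∧ Q(e))) ∧ (∀f ∀h (¬Q(h) ∨ Q(f))) ∨ ¬(∃c Q(c)) ∨ (∀a Q(a)))
Drive negations inward (¬∀x A ≡ ∃x ¬A, ¬∃x A ≡ ∀x ¬A, De Morgan for ∧/∨):
  ((∀e ∀g (¬Q(g) ∨ ¬Q(e))) ∨ (∃f ∃h (Q(h) ∧ ¬Q(f)))) ∧ (∃c Q(c)) ∧ (∃a ¬Q(a))
All bound variables are already distinct, so no renaming is needed.
Finally move all quantifiers to the prefix:
  ∀e ∀g ∃f ∃h ∃c ∃a ((¬Q(g) ∨ ¬Q(e) ∨ Q(h) ∧ ¬Q(f)) ∧ Q(c) ∧ ¬Q(a))
The quantifier ∀f sits under an odd number of negations (counting the antecedent side of each →), so it flips to ∃f.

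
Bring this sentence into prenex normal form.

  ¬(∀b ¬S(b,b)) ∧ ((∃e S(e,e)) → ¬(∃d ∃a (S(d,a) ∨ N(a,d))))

First replace A → B with ¬A ∨ B.
  ¬(∀b ¬S(b,b)) ∧ (¬(∃e S(e,e)) ∨ ¬(∃d ∃a (S(d,a) ∨ N(a,d))))
Move each ¬ inward, flipping quantifiers it crosses:
  (∃b S(b,b)) ∧ ((∀e ¬S(e,e)) ∨ (∀d ∀a (¬S(d,a) ∧ ¬N(a,d))))
Extract every quantifier outward, since the variables are now distinct and don't occur free across branches:
  ∃b ∀e ∀d ∀a (S(b,b) ∧ (¬S(e,e) ∨ ¬S(d,a) ∧ ¬N(a,d)))

∃b ∀e ∀d ∀a (S(b,b) ∧ (¬S(e,e) ∨ ¬S(d,a) ∧ ¬N(a,d)))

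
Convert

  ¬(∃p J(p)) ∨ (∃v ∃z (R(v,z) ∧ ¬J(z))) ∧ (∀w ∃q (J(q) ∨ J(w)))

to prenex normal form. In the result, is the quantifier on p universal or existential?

Drive negations inward (¬∀x A ≡ ∃x ¬A, ¬∃x A ≡ ∀x ¬A, De Morgan for ∧/∨):
  (∀p ¬J(p)) ∨ (∃v ∃z (R(v,z) ∧ ¬J(z))) ∧ (∀w ∃q (J(q) ∨ J(w)))
All bound variables are already distinct, so no renaming is needed.
Finally move all quantifiers to the prefix:
  ∀p ∃v ∃z ∀w ∃q (¬J(p) ∨ R(v,z) ∧ ¬J(z) ∧ (J(q) ∨ J(w)))
The quantifier ∃p sits under an odd number of negations, so it flips to ∀p.

universal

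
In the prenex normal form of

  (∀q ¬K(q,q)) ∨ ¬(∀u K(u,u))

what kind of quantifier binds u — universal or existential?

existential

Move each ¬ inward, flipping quantifiers it crosses:
  (∀q ¬K(q,q)) ∨ (∃u ¬K(u,u))
All bound variables are already distinct, so no renaming is needed.
Finally move all quantifiers to the prefix:
  ∀q ∃u (¬K(q,q) ∨ ¬K(u,u))
The quantifier ∀u sits under an odd number of negations, so it flips to ∃u.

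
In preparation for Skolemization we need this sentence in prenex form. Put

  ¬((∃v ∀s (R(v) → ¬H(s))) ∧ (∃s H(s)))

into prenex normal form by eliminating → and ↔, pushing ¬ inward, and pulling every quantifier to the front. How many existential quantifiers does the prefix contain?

Rewrite implications/biconditionals: A → B as ¬A ∨ B.
  ¬((∃v ∀s (¬R(v) ∨ ¬H(s))) ∧ (∃s H(s)))
Move each ¬ inward, flipping quantifiers it crosses:
  (∀v ∃s (R(v) ∧ H(s))) ∨ (∀s ¬H(s))
Rename bound variables to avoid capture: s↦q.
  (∀v ∃s (R(v) ∧ H(s))) ∨ (∀q ¬H(q))
Extract every quantifier outward, since the variables are now distinct and don't occur free across branches:
  ∀v ∃s ∀q (R(v) ∧ H(s) ∨ ¬H(q))
The prefix is ∀v ∃s ∀q: 2 universal, 1 existential.

1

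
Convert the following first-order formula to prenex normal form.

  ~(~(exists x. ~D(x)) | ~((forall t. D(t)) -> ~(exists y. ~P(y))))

First replace A → B with ¬A ∨ B.
  ~(~(exists x. ~D(x)) | ~(~(forall t. D(t)) | ~(exists y. ~P(y))))
Drive negations inward (¬∀x A ≡ ∃x ¬A, ¬∃x A ≡ ∀x ¬A, De Morgan for ∧/∨):
  (exists x. ~D(x)) & ((exists t. ~D(t)) | (forall y. P(y)))
All bound variables are already distinct, so no renaming is needed.
Pull the quantifiers to the front (each side's bound variable is not free in the other side):
  exists x. exists t. forall y. (~D(x) & (~D(t) | P(y)))

exists x. exists t. forall y. (~D(x) & (~D(t) | P(y)))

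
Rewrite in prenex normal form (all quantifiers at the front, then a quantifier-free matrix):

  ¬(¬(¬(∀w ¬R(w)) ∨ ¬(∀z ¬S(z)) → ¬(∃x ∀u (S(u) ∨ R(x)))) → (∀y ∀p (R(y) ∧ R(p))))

∃w ∃z ∃x ∀u ∃y ∃p ((R(w) ∨ S(z)) ∧ (S(u) ∨ R(x)) ∧ (¬R(y) ∨ ¬R(p)))

First replace A → B with ¬A ∨ B.
  ¬(¬¬(¬(¬(∀w ¬R(w)) ∨ ¬(∀z ¬S(z))) ∨ ¬(∃x ∀u (S(u) ∨ R(x)))) ∨ (∀y ∀p (R(y) ∧ R(p))))
Push ¬ through the quantifiers and connectives to reach negation normal form:
  ((∃w R(w)) ∨ (∃z S(z))) ∧ (∃x ∀u (S(u) ∨ R(x))) ∧ (∃y ∃p (¬R(y) ∨ ¬R(p)))
All bound variables are already distinct, so no renaming is needed.
Pull the quantifiers to the front (each side's bound variable is not free in the other side):
  ∃w ∃z ∃x ∀u ∃y ∃p ((R(w) ∨ S(z)) ∧ (S(u) ∨ R(x)) ∧ (¬R(y) ∨ ¬R(p)))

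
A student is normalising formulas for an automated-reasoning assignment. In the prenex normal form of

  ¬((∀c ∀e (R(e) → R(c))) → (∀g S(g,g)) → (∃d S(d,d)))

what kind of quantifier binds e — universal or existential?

universal

First replace A → B with ¬A ∨ B.
  ¬(¬(∀c ∀e (¬R(e) ∨ R(c))) ∨ ¬(∀g S(g,g)) ∨ (∃d S(d,d)))
Push ¬ through the quantifiers and connectives to reach negation normal form:
  (∀c ∀e (¬R(e) ∨ R(c))) ∧ (∀g S(g,g)) ∧ (∀d ¬S(d,d))
All bound variables are already distinct, so no renaming is needed.
Extract every quantifier outward, since the variables are now distinct and don't occur free across branches:
  ∀c ∀e ∀g ∀d ((¬R(e) ∨ R(c)) ∧ S(g,g) ∧ ¬S(d,d))
The quantifier ∀e sits under an even number of negations (counting the antecedent side of each →), so it remains universal.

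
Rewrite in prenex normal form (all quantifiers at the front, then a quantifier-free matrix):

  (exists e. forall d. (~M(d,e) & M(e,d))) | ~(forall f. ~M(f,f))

Move each ¬ inward, flipping quantifiers it crosses:
  (exists e. forall d. (~M(d,e) & M(e,d))) | (exists f. M(f,f))
All bound variables are already distinct, so no renaming is needed.
Finally move all quantifiers to the prefix:
  exists e. forall d. exists f. (~M(d,e) & M(e,d) | M(f,f))

exists e. forall d. exists f. (~M(d,e) & M(e,d) | M(f,f))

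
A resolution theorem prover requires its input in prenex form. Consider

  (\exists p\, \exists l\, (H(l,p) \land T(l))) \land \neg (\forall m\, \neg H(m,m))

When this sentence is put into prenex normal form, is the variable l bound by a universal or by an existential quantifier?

Move each ¬ inward, flipping quantifiers it crosses:
  (\exists p\, \exists l\, (H(l,p) \land T(l))) \land (\exists m\, H(m,m))
All bound variables are already distinct, so no renaming is needed.
Finally move all quantifiers to the prefix:
  \exists p\, \exists l\, \exists m\, (H(l,p) \land T(l) \land H(m,m))
The quantifier \exists l sits under an even number of negations, so it remains existential.

existential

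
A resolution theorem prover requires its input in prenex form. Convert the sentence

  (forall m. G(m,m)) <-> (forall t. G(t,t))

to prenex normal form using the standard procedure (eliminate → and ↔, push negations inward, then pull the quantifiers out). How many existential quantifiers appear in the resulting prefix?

First replace A → B with ¬A ∨ B; A ↔ B as (¬A ∨ B) ∧ (¬B ∨ A).
  (~(forall m. G(m,m)) | (forall t. G(t,t))) & (~(forall t. G(t,t)) | (forall m. G(m,m)))
Drive negations inward (¬∀x A ≡ ∃x ¬A, ¬∃x A ≡ ∀x ¬A, De Morgan for ∧/∨):
  ((exists m. ~G(m,m)) | (forall t. G(t,t))) & ((exists t. ~G(t,t)) | (forall m. G(m,m)))
Standardize variables apart so no two quantifiers bind the same name: t↦z, m↦w.
  ((exists m. ~G(m,m)) | (forall t. G(t,t))) & ((exists z. ~G(z,z)) | (forall w. G(w,w)))
Pull the quantifiers to the front (each side's bound variable is not free in the other side):
  exists m. forall t. exists z. forall w. ((~G(m,m) | G(t,t)) & (~G(z,z) | G(w,w)))
The prefix is exists m forall t exists z forall w: 2 universal, 2 existential.

2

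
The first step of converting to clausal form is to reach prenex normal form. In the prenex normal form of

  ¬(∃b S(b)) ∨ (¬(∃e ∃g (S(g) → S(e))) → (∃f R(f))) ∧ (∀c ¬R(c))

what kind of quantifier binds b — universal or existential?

universal

Rewrite implications/biconditionals: A → B as ¬A ∨ B.
  ¬(∃b S(b)) ∨ (¬¬(∃e ∃g (¬S(g) ∨ S(e))) ∨ (∃f R(f))) ∧ (∀c ¬R(c))
Drive negations inward (¬∀x A ≡ ∃x ¬A, ¬∃x A ≡ ∀x ¬A, De Morgan for ∧/∨):
  (∀b ¬S(b)) ∨ ((∃e ∃g (¬S(g) ∨ S(e))) ∨ (∃f R(f))) ∧ (∀c ¬R(c))
Pull the quantifiers to the front (each side's bound variable is not free in the other side):
  ∀b ∃e ∃g ∃f ∀c (¬S(b) ∨ (¬S(g) ∨ S(e) ∨ R(f)) ∧ ¬R(c))
The quantifier ∃b sits under an odd number of negations (counting the antecedent side of each →), so it flips to ∀b.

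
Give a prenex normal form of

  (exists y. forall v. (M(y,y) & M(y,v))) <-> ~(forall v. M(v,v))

forall y. exists v. exists w1. forall b. exists s. forall a. ((~M(y,y) | ~M(y,v) | ~M(w1,w1)) & (M(b,b) | M(s,s) & M(s,a)))

First replace A → B with ¬A ∨ B; A ↔ B as (¬A ∨ B) ∧ (¬B ∨ A).
  (~(exists y. forall v. (M(y,y) & M(y,v))) | ~(forall v. M(v,v))) & (~~(forall v. M(v,v)) | (exists y. forall v. (M(y,y) & M(y,v))))
Push ¬ through the quantifiers and connectives to reach negation normal form:
  ((forall y. exists v. (~M(y,y) | ~M(y,v))) | (exists v. ~M(v,v))) & ((forall v. M(v,v)) | (exists y. forall v. (M(y,y) & M(y,v))))
Rename bound variables to avoid capture: v↦w1, v↦b, y↦s, v↦a.
  ((forall y. exists v. (~M(y,y) | ~M(y,v))) | (exists w1. ~M(w1,w1))) & ((forall b. M(b,b)) | (exists s. forall a. (M(s,s) & M(s,a))))
Pull the quantifiers to the front (each side's bound variable is not free in the other side):
  forall y. exists v. exists w1. forall b. exists s. forall a. ((~M(y,y) | ~M(y,v) | ~M(w1,w1)) & (M(b,b) | M(s,s) & M(s,a)))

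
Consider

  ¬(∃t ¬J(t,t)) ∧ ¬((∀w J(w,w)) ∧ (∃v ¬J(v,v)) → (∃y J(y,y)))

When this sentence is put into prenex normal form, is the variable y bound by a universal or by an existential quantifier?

Eliminate → and ↔ using ¬ and ∨.
  ¬(∃t ¬J(t,t)) ∧ ¬(¬((∀w J(w,w)) ∧ (∃v ¬J(v,v))) ∨ (∃y J(y,y)))
Push ¬ through the quantifiers and connectives to reach negation normal form:
  (∀t J(t,t)) ∧ (∀w J(w,w)) ∧ (∃v ¬J(v,v)) ∧ (∀y ¬J(y,y))
Finally move all quantifiers to the prefix:
  ∀t ∀w ∃v ∀y (J(t,t) ∧ J(w,w) ∧ ¬J(v,v) ∧ ¬J(y,y))
The quantifier ∃y sits under an odd number of negations (counting the antecedent side of each →), so it flips to ∀y.

universal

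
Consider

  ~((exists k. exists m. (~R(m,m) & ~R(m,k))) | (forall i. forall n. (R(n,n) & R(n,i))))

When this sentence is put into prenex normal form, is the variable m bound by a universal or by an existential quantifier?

Move each ¬ inward, flipping quantifiers it crosses:
  (forall k. forall m. (R(m,m) | R(m,k))) & (exists i. exists n. (~R(n,n) | ~R(n,i)))
All bound variables are already distinct, so no renaming is needed.
Finally move all quantifiers to the prefix:
  forall k. forall m. exists i. exists n. ((R(m,m) | R(m,k)) & (~R(n,n) | ~R(n,i)))
The quantifier exists m sits under an odd number of negations, so it flips to forall m.

universal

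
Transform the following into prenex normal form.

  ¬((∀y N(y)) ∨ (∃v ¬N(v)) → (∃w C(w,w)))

First replace A → B with ¬A ∨ B.
  ¬(¬((∀y N(y)) ∨ (∃v ¬N(v))) ∨ (∃w C(w,w)))
Move each ¬ inward, flipping quantifiers it crosses:
  ((∀y N(y)) ∨ (∃v ¬N(v))) ∧ (∀w ¬C(w,w))
All bound variables are already distinct, so no renaming is needed.
Extract every quantifier outward, since the variables are now distinct and don't occur free across branches:
  ∀y ∃v ∀w ((N(y) ∨ ¬N(v)) ∧ ¬C(w,w))

∀y ∃v ∀w ((N(y) ∨ ¬N(v)) ∧ ¬C(w,w))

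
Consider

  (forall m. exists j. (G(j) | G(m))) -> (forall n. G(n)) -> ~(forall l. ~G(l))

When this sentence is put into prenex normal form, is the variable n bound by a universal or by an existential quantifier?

Eliminate → and ↔ using ¬ and ∨.
  ~(forall m. exists j. (G(j) | G(m))) | ~(forall n. G(n)) | ~(forall l. ~G(l))
Push ¬ through the quantifiers and connectives to reach negation normal form:
  (exists m. forall j. (~G(j) & ~G(m))) | (exists n. ~G(n)) | (exists l. G(l))
Pull the quantifiers to the front (each side's bound variable is not free in the other side):
  exists m. forall j. exists n. exists l. (~G(j) & ~G(m) | ~G(n) | G(l))
The quantifier forall n sits under an odd number of negations (counting the antecedent side of each →), so it flips to exists n.

existential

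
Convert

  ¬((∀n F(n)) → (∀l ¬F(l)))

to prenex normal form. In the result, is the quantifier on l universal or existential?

existential

Rewrite implications/biconditionals: A → B as ¬A ∨ B.
  ¬(¬(∀n F(n)) ∨ (∀l ¬F(l)))
Push ¬ through the quantifiers and connectives to reach negation normal form:
  (∀n F(n)) ∧ (∃l F(l))
All bound variables are already distinct, so no renaming is needed.
Finally move all quantifiers to the prefix:
  ∀n ∃l (F(n) ∧ F(l))
The quantifier ∀l sits under an odd number of negations (counting the antecedent side of each →), so it flips to ∃l.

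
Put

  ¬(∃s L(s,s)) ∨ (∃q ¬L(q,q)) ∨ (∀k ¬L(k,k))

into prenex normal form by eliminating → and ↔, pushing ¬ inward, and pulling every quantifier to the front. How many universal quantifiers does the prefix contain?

Push ¬ through the quantifiers and connectives to reach negation normal form:
  (∀s ¬L(s,s)) ∨ (∃q ¬L(q,q)) ∨ (∀k ¬L(k,k))
Pull the quantifiers to the front (each side's bound variable is not free in the other side):
  ∀s ∃q ∀k (¬L(s,s) ∨ ¬L(q,q) ∨ ¬L(k,k))
The prefix is ∀s ∃q ∀k: 2 universal, 1 existential.

2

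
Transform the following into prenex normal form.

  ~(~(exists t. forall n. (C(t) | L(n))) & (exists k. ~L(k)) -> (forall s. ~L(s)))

forall t. exists n. exists k. exists s. (~C(t) & ~L(n) & ~L(k) & L(s))

Eliminate → and ↔ using ¬ and ∨.
  ~(~(~(exists t. forall n. (C(t) | L(n))) & (exists k. ~L(k))) | (forall s. ~L(s)))
Move each ¬ inward, flipping quantifiers it crosses:
  (forall t. exists n. (~C(t) & ~L(n))) & (exists k. ~L(k)) & (exists s. L(s))
Extract every quantifier outward, since the variables are now distinct and don't occur free across branches:
  forall t. exists n. exists k. exists s. (~C(t) & ~L(n) & ~L(k) & L(s))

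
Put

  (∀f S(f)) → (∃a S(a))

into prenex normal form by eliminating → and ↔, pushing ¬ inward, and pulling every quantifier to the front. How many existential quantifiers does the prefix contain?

Rewrite implications/biconditionals: A → B as ¬A ∨ B.
  ¬(∀f S(f)) ∨ (∃a S(a))
Drive negations inward (¬∀x A ≡ ∃x ¬A, ¬∃x A ≡ ∀x ¬A, De Morgan for ∧/∨):
  (∃f ¬S(f)) ∨ (∃a S(a))
Pull the quantifiers to the front (each side's bound variable is not free in the other side):
  ∃f ∃a (¬S(f) ∨ S(a))
The prefix is ∃f ∃a: 0 universal, 2 existential.

2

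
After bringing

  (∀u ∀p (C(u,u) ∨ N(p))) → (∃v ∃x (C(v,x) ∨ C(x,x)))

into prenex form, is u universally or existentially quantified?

existential

First replace A → B with ¬A ∨ B.
  ¬(∀u ∀p (C(u,u) ∨ N(p))) ∨ (∃v ∃x (C(v,x) ∨ C(x,x)))
Move each ¬ inward, flipping quantifiers it crosses:
  (∃u ∃p (¬C(u,u) ∧ ¬N(p))) ∨ (∃v ∃x (C(v,x) ∨ C(x,x)))
Finally move all quantifiers to the prefix:
  ∃u ∃p ∃v ∃x (¬C(u,u) ∧ ¬N(p) ∨ C(v,x) ∨ C(x,x))
The quantifier ∀u sits under an odd number of negations (counting the antecedent side of each →), so it flips to ∃u.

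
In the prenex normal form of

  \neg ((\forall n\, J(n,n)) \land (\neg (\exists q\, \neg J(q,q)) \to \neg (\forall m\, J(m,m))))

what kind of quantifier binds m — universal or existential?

universal

Rewrite implications/biconditionals: A → B as ¬A ∨ B.
  \neg ((\forall n\, J(n,n)) \land (\neg \neg (\exists q\, \neg J(q,q)) \lor \neg (\forall m\, J(m,m))))
Push ¬ through the quantifiers and connectives to reach negation normal form:
  (\exists n\, \neg J(n,n)) \lor (\forall q\, J(q,q)) \land (\forall m\, J(m,m))
Finally move all quantifiers to the prefix:
  \exists n\, \forall q\, \forall m\, (\neg J(n,n) \lor J(q,q) \land J(m,m))
The quantifier \forall m sits under an even number of negations (counting the antecedent side of each →), so it remains universal.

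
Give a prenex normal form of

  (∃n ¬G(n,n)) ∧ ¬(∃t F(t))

∃n ∀t (¬G(n,n) ∧ ¬F(t))

Drive negations inward (¬∀x A ≡ ∃x ¬A, ¬∃x A ≡ ∀x ¬A, De Morgan for ∧/∨):
  (∃n ¬G(n,n)) ∧ (∀t ¬F(t))
All bound variables are already distinct, so no renaming is needed.
Pull the quantifiers to the front (each side's bound variable is not free in the other side):
  ∃n ∀t (¬G(n,n) ∧ ¬F(t))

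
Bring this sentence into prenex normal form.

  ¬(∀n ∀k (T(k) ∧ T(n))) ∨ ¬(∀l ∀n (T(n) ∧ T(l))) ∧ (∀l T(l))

Drive negations inward (¬∀x A ≡ ∃x ¬A, ¬∃x A ≡ ∀x ¬A, De Morgan for ∧/∨):
  (∃n ∃k (¬T(k) ∨ ¬T(n))) ∨ (∃l ∃n (¬T(n) ∨ ¬T(l))) ∧ (∀l T(l))
Give each quantifier a distinct variable: n↦r, l↦p.
  (∃n ∃k (¬T(k) ∨ ¬T(n))) ∨ (∃l ∃r (¬T(r) ∨ ¬T(l))) ∧ (∀p T(p))
Extract every quantifier outward, since the variables are now distinct and don't occur free across branches:
  ∃n ∃k ∃l ∃r ∀p (¬T(k) ∨ ¬T(n) ∨ (¬T(r) ∨ ¬T(l)) ∧ T(p))

∃n ∃k ∃l ∃r ∀p (¬T(k) ∨ ¬T(n) ∨ (¬T(r) ∨ ¬T(l)) ∧ T(p))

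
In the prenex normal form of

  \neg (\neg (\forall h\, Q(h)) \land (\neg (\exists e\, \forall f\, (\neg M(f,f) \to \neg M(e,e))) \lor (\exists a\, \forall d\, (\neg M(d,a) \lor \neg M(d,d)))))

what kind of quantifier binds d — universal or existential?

First replace A → B with ¬A ∨ B.
  \neg (\neg (\forall h\, Q(h)) \land (\neg (\exists e\, \forall f\, (\neg \neg M(f,f) \lor \neg M(e,e))) \lor (\exists a\, \forall d\, (\neg M(d,a) \lor \neg M(d,d)))))
Move each ¬ inward, flipping quantifiers it crosses:
  (\forall h\, Q(h)) \lor (\exists e\, \forall f\, (M(f,f) \lor \neg M(e,e))) \land (\forall a\, \exists d\, (M(d,a) \land M(d,d)))
Extract every quantifier outward, since the variables are now distinct and don't occur free across branches:
  \forall h\, \exists e\, \forall f\, \forall a\, \exists d\, (Q(h) \lor (M(f,f) \lor \neg M(e,e)) \land M(d,a) \land M(d,d))
The quantifier \forall d sits under an odd number of negations (counting the antecedent side of each →), so it flips to \exists d.

existential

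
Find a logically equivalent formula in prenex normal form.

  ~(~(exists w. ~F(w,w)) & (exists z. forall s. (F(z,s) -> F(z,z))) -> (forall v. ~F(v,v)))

forall w. exists z. forall s. exists v. (F(w,w) & (~F(z,s) | F(z,z)) & F(v,v))

Rewrite implications/biconditionals: A → B as ¬A ∨ B.
  ~(~(~(exists w. ~F(w,w)) & (exists z. forall s. (~F(z,s) | F(z,z)))) | (forall v. ~F(v,v)))
Push ¬ through the quantifiers and connectives to reach negation normal form:
  (forall w. F(w,w)) & (exists z. forall s. (~F(z,s) | F(z,z))) & (exists v. F(v,v))
All bound variables are already distinct, so no renaming is needed.
Extract every quantifier outward, since the variables are now distinct and don't occur free across branches:
  forall w. exists z. forall s. exists v. (F(w,w) & (~F(z,s) | F(z,z)) & F(v,v))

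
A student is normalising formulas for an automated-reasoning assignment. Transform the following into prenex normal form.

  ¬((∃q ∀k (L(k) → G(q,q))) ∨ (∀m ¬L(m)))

First replace A → B with ¬A ∨ B.
  ¬((∃q ∀k (¬L(k) ∨ G(q,q))) ∨ (∀m ¬L(m)))
Drive negations inward (¬∀x A ≡ ∃x ¬A, ¬∃x A ≡ ∀x ¬A, De Morgan for ∧/∨):
  (∀q ∃k (L(k) ∧ ¬G(q,q))) ∧ (∃m L(m))
All bound variables are already distinct, so no renaming is needed.
Pull the quantifiers to the front (each side's bound variable is not free in the other side):
  ∀q ∃k ∃m (L(k) ∧ ¬G(q,q) ∧ L(m))

∀q ∃k ∃m (L(k) ∧ ¬G(q,q) ∧ L(m))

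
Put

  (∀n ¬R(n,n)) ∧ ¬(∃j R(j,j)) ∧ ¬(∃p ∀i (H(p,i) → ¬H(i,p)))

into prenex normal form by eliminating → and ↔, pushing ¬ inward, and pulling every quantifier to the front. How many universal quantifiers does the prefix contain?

3

Eliminate → and ↔ using ¬ and ∨.
  (∀n ¬R(n,n)) ∧ ¬(∃j R(j,j)) ∧ ¬(∃p ∀i (¬H(p,i) ∨ ¬H(i,p)))
Drive negations inward (¬∀x A ≡ ∃x ¬A, ¬∃x A ≡ ∀x ¬A, De Morgan for ∧/∨):
  (∀n ¬R(n,n)) ∧ (∀j ¬R(j,j)) ∧ (∀p ∃i (H(p,i) ∧ H(i,p)))
All bound variables are already distinct, so no renaming is needed.
Extract every quantifier outward, since the variables are now distinct and don't occur free across branches:
  ∀n ∀j ∀p ∃i (¬R(n,n) ∧ ¬R(j,j) ∧ H(p,i) ∧ H(i,p))
The prefix is ∀n ∀j ∀p ∃i: 3 universal, 1 existential.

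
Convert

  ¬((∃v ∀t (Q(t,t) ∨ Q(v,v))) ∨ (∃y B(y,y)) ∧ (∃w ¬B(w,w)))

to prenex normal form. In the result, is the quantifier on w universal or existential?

Move each ¬ inward, flipping quantifiers it crosses:
  (∀v ∃t (¬Q(t,t) ∧ ¬Q(v,v))) ∧ ((∀y ¬B(y,y)) ∨ (∀w B(w,w)))
All bound variables are already distinct, so no renaming is needed.
Finally move all quantifiers to the prefix:
  ∀v ∃t ∀y ∀w (¬Q(t,t) ∧ ¬Q(v,v) ∧ (¬B(y,y) ∨ B(w,w)))
The quantifier ∃w sits under an odd number of negations, so it flips to ∀w.

universal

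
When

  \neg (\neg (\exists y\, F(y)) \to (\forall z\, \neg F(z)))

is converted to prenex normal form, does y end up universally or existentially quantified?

universal

First replace A → B with ¬A ∨ B.
  \neg (\neg \neg (\exists y\, F(y)) \lor (\forall z\, \neg F(z)))
Move each ¬ inward, flipping quantifiers it crosses:
  (\forall y\, \neg F(y)) \land (\exists z\, F(z))
Pull the quantifiers to the front (each side's bound variable is not free in the other side):
  \forall y\, \exists z\, (\neg F(y) \land F(z))
The quantifier \exists y sits under an odd number of negations (counting the antecedent side of each →), so it flips to \forall y.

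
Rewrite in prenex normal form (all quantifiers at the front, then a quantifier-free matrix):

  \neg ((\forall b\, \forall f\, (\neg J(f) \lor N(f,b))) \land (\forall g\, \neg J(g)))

Drive negations inward (¬∀x A ≡ ∃x ¬A, ¬∃x A ≡ ∀x ¬A, De Morgan for ∧/∨):
  (\exists b\, \exists f\, (J(f) \land \neg N(f,b))) \lor (\exists g\, J(g))
All bound variables are already distinct, so no renaming is needed.
Finally move all quantifiers to the prefix:
  \exists b\, \exists f\, \exists g\, (J(f) \land \neg N(f,b) \lor J(g))

\exists b\, \exists f\, \exists g\, (J(f) \land \neg N(f,b) \lor J(g))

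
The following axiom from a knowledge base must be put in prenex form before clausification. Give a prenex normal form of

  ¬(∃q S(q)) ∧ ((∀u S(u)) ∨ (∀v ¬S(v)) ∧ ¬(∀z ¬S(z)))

∀q ∀u ∀v ∃z (¬S(q) ∧ (S(u) ∨ ¬S(v) ∧ S(z)))

Push ¬ through the quantifiers and connectives to reach negation normal form:
  (∀q ¬S(q)) ∧ ((∀u S(u)) ∨ (∀v ¬S(v)) ∧ (∃z S(z)))
Finally move all quantifiers to the prefix:
  ∀q ∀u ∀v ∃z (¬S(q) ∧ (S(u) ∨ ¬S(v) ∧ S(z)))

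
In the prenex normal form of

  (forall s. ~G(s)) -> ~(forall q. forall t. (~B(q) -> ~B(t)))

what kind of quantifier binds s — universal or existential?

existential

Rewrite implications/biconditionals: A → B as ¬A ∨ B.
  ~(forall s. ~G(s)) | ~(forall q. forall t. (~~B(q) | ~B(t)))
Drive negations inward (¬∀x A ≡ ∃x ¬A, ¬∃x A ≡ ∀x ¬A, De Morgan for ∧/∨):
  (exists s. G(s)) | (exists q. exists t. (~B(q) & B(t)))
Pull the quantifiers to the front (each side's bound variable is not free in the other side):
  exists s. exists q. exists t. (G(s) | ~B(q) & B(t))
The quantifier forall s sits under an odd number of negations (counting the antecedent side of each →), so it flips to exists s.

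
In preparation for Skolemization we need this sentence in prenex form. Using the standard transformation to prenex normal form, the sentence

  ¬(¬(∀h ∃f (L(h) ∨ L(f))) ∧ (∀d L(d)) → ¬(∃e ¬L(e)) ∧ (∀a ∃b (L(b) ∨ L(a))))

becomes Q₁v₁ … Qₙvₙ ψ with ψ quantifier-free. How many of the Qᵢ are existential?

Eliminate → and ↔ using ¬ and ∨.
  ¬(¬(¬(∀h ∃f (L(h) ∨ L(f))) ∧ (∀d L(d))) ∨ ¬(∃e ¬L(e)) ∧ (∀a ∃b (L(b) ∨ L(a))))
Push ¬ through the quantifiers and connectives to reach negation normal form:
  (∃h ∀f (¬L(h) ∧ ¬L(f))) ∧ (∀d L(d)) ∧ ((∃e ¬L(e)) ∨ (∃a ∀b (¬L(b) ∧ ¬L(a))))
Finally move all quantifiers to the prefix:
  ∃h ∀f ∀d ∃e ∃a ∀b (¬L(h) ∧ ¬L(f) ∧ L(d) ∧ (¬L(e) ∨ ¬L(b) ∧ ¬L(a)))
The prefix is ∃h ∀f ∀d ∃e ∃a ∀b: 3 universal, 3 existential.

3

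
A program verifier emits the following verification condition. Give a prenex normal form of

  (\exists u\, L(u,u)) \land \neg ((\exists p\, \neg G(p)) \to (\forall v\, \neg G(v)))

Eliminate → and ↔ using ¬ and ∨.
  (\exists u\, L(u,u)) \land \neg (\neg (\exists p\, \neg G(p)) \lor (\forall v\, \neg G(v)))
Move each ¬ inward, flipping quantifiers it crosses:
  (\exists u\, L(u,u)) \land (\exists p\, \neg G(p)) \land (\exists v\, G(v))
All bound variables are already distinct, so no renaming is needed.
Finally move all quantifiers to the prefix:
  \exists u\, \exists p\, \exists v\, (L(u,u) \land \neg G(p) \land G(v))

\exists u\, \exists p\, \exists v\, (L(u,u) \land \neg G(p) \land G(v))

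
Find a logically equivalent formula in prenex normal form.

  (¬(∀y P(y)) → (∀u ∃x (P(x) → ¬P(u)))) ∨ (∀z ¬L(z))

First replace A → B with ¬A ∨ B.
  ¬¬(∀y P(y)) ∨ (∀u ∃x (¬P(x) ∨ ¬P(u))) ∨ (∀z ¬L(z))
Move each ¬ inward, flipping quantifiers it crosses:
  (∀y P(y)) ∨ (∀u ∃x (¬P(x) ∨ ¬P(u))) ∨ (∀z ¬L(z))
Finally move all quantifiers to the prefix:
  ∀y ∀u ∃x ∀z (P(y) ∨ ¬P(x) ∨ ¬P(u) ∨ ¬L(z))

∀y ∀u ∃x ∀z (P(y) ∨ ¬P(x) ∨ ¬P(u) ∨ ¬L(z))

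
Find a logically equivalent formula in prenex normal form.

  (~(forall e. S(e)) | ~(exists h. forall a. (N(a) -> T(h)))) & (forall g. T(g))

Rewrite implications/biconditionals: A → B as ¬A ∨ B.
  (~(forall e. S(e)) | ~(exists h. forall a. (~N(a) | T(h)))) & (forall g. T(g))
Move each ¬ inward, flipping quantifiers it crosses:
  ((exists e. ~S(e)) | (forall h. exists a. (N(a) & ~T(h)))) & (forall g. T(g))
All bound variables are already distinct, so no renaming is needed.
Extract every quantifier outward, since the variables are now distinct and don't occur free across branches:
  exists e. forall h. exists a. forall g. ((~S(e) | N(a) & ~T(h)) & T(g))

exists e. forall h. exists a. forall g. ((~S(e) | N(a) & ~T(h)) & T(g))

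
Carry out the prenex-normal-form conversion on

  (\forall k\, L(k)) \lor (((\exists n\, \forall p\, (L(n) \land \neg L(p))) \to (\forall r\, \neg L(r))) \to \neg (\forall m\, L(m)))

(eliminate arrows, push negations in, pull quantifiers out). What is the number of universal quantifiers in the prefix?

Rewrite implications/biconditionals: A → B as ¬A ∨ B.
  (\forall k\, L(k)) \lor \neg (\neg (\exists n\, \forall p\, (L(n) \land \neg L(p))) \lor (\forall r\, \neg L(r))) \lor \neg (\forall m\, L(m))
Move each ¬ inward, flipping quantifiers it crosses:
  (\forall k\, L(k)) \lor (\exists n\, \forall p\, (L(n) \land \neg L(p))) \land (\exists r\, L(r)) \lor (\exists m\, \neg L(m))
All bound variables are already distinct, so no renaming is needed.
Extract every quantifier outward, since the variables are now distinct and don't occur free across branches:
  \forall k\, \exists n\, \forall p\, \exists r\, \exists m\, (L(k) \lor L(n) \land \neg L(p) \land L(r) \lor \neg L(m))
The prefix is \forall k \exists n \forall p \exists r \exists m: 2 universal, 3 existential.

2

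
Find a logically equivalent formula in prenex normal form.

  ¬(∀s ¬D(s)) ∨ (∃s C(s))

∃s ∃u1 (D(s) ∨ C(u1))

Move each ¬ inward, flipping quantifiers it crosses:
  (∃s D(s)) ∨ (∃s C(s))
Give each quantifier a distinct variable: s↦u1.
  (∃s D(s)) ∨ (∃u1 C(u1))
Extract every quantifier outward, since the variables are now distinct and don't occur free across branches:
  ∃s ∃u1 (D(s) ∨ C(u1))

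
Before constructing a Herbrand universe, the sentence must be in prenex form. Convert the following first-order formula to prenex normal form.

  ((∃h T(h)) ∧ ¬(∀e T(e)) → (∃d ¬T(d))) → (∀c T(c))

∃h ∃e ∀d ∀c (T(h) ∧ ¬T(e) ∧ T(d) ∨ T(c))

Rewrite implications/biconditionals: A → B as ¬A ∨ B.
  ¬(¬((∃h T(h)) ∧ ¬(∀e T(e))) ∨ (∃d ¬T(d))) ∨ (∀c T(c))
Drive negations inward (¬∀x A ≡ ∃x ¬A, ¬∃x A ≡ ∀x ¬A, De Morgan for ∧/∨):
  (∃h T(h)) ∧ (∃e ¬T(e)) ∧ (∀d T(d)) ∨ (∀c T(c))
Finally move all quantifiers to the prefix:
  ∃h ∃e ∀d ∀c (T(h) ∧ ¬T(e) ∧ T(d) ∨ T(c))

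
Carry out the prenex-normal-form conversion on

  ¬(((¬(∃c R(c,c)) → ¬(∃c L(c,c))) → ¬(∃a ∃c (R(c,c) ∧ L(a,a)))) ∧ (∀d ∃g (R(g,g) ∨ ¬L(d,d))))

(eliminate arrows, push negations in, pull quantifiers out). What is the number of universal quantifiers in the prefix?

Rewrite implications/biconditionals: A → B as ¬A ∨ B.
  ¬((¬(¬¬(∃c R(c,c)) ∨ ¬(∃c L(c,c))) ∨ ¬(∃a ∃c (R(c,c) ∧ L(a,a)))) ∧ (∀d ∃g (R(g,g) ∨ ¬L(d,d))))
Drive negations inward (¬∀x A ≡ ∃x ¬A, ¬∃x A ≡ ∀x ¬A, De Morgan for ∧/∨):
  ((∃c R(c,c)) ∨ (∀c ¬L(c,c))) ∧ (∃a ∃c (R(c,c) ∧ L(a,a))) ∨ (∃d ∀g (¬R(g,g) ∧ L(d,d)))
Standardize variables apart so no two quantifiers bind the same name: c↦p, c↦w1.
  ((∃c R(c,c)) ∨ (∀p ¬L(p,p))) ∧ (∃a ∃w1 (R(w1,w1) ∧ L(a,a))) ∨ (∃d ∀g (¬R(g,g) ∧ L(d,d)))
Pull the quantifiers to the front (each side's bound variable is not free in the other side):
  ∃c ∀p ∃a ∃w1 ∃d ∀g ((R(c,c) ∨ ¬L(p,p)) ∧ R(w1,w1) ∧ L(a,a) ∨ ¬R(g,g) ∧ L(d,d))
The prefix is ∃c ∀p ∃a ∃w1 ∃d ∀g: 2 universal, 4 existential.

2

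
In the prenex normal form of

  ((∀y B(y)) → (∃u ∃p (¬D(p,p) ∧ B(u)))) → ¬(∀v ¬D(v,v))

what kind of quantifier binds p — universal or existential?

Eliminate → and ↔ using ¬ and ∨.
  ¬(¬(∀y B(y)) ∨ (∃u ∃p (¬D(p,p) ∧ B(u)))) ∨ ¬(∀v ¬D(v,v))
Push ¬ through the quantifiers and connectives to reach negation normal form:
  (∀y B(y)) ∧ (∀u ∀p (D(p,p) ∨ ¬B(u))) ∨ (∃v D(v,v))
All bound variables are already distinct, so no renaming is needed.
Extract every quantifier outward, since the variables are now distinct and don't occur free across branches:
  ∀y ∀u ∀p ∃v (B(y) ∧ (D(p,p) ∨ ¬B(u)) ∨ D(v,v))
The quantifier ∃p sits under an odd number of negations (counting the antecedent side of each →), so it flips to ∀p.

universal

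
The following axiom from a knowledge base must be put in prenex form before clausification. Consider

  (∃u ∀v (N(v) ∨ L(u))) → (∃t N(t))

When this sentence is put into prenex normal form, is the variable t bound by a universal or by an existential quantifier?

Rewrite implications/biconditionals: A → B as ¬A ∨ B.
  ¬(∃u ∀v (N(v) ∨ L(u))) ∨ (∃t N(t))
Drive negations inward (¬∀x A ≡ ∃x ¬A, ¬∃x A ≡ ∀x ¬A, De Morgan for ∧/∨):
  (∀u ∃v (¬N(v) ∧ ¬L(u))) ∨ (∃t N(t))
All bound variables are already distinct, so no renaming is needed.
Extract every quantifier outward, since the variables are now distinct and don't occur free across branches:
  ∀u ∃v ∃t (¬N(v) ∧ ¬L(u) ∨ N(t))
The quantifier ∃t sits under an even number of negations (counting the antecedent side of each →), so it remains existential.

existential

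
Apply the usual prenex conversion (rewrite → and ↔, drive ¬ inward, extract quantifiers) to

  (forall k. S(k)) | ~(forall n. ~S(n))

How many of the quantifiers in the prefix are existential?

1

Push ¬ through the quantifiers and connectives to reach negation normal form:
  (forall k. S(k)) | (exists n. S(n))
All bound variables are already distinct, so no renaming is needed.
Extract every quantifier outward, since the variables are now distinct and don't occur free across branches:
  forall k. exists n. (S(k) | S(n))
The prefix is forall k exists n: 1 universal, 1 existential.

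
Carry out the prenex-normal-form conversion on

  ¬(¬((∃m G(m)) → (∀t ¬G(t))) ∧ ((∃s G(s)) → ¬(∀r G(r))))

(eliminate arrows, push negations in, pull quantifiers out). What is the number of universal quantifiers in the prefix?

Rewrite implications/biconditionals: A → B as ¬A ∨ B.
  ¬(¬(¬(∃m G(m)) ∨ (∀t ¬G(t))) ∧ (¬(∃s G(s)) ∨ ¬(∀r G(r))))
Move each ¬ inward, flipping quantifiers it crosses:
  (∀m ¬G(m)) ∨ (∀t ¬G(t)) ∨ (∃s G(s)) ∧ (∀r G(r))
Pull the quantifiers to the front (each side's bound variable is not free in the other side):
  ∀m ∀t ∃s ∀r (¬G(m) ∨ ¬G(t) ∨ G(s) ∧ G(r))
The prefix is ∀m ∀t ∃s ∀r: 3 universal, 1 existential.

3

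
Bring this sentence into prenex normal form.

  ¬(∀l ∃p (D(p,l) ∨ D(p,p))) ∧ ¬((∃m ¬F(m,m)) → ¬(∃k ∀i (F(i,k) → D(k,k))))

∃l ∀p ∃m ∃k ∀i (¬D(p,l) ∧ ¬D(p,p) ∧ ¬F(m,m) ∧ (¬F(i,k) ∨ D(k,k)))

Eliminate → and ↔ using ¬ and ∨.
  ¬(∀l ∃p (D(p,l) ∨ D(p,p))) ∧ ¬(¬(∃m ¬F(m,m)) ∨ ¬(∃k ∀i (¬F(i,k) ∨ D(k,k))))
Drive negations inward (¬∀x A ≡ ∃x ¬A, ¬∃x A ≡ ∀x ¬A, De Morgan for ∧/∨):
  (∃l ∀p (¬D(p,l) ∧ ¬D(p,p))) ∧ (∃m ¬F(m,m)) ∧ (∃k ∀i (¬F(i,k) ∨ D(k,k)))
Extract every quantifier outward, since the variables are now distinct and don't occur free across branches:
  ∃l ∀p ∃m ∃k ∀i (¬D(p,l) ∧ ¬D(p,p) ∧ ¬F(m,m) ∧ (¬F(i,k) ∨ D(k,k)))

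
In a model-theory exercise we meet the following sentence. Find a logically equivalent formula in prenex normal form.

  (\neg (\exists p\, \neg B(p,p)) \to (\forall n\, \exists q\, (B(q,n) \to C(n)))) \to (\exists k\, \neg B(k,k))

Rewrite implications/biconditionals: A → B as ¬A ∨ B.
  \neg (\neg \neg (\exists p\, \neg B(p,p)) \lor (\forall n\, \exists q\, (\neg B(q,n) \lor C(n)))) \lor (\exists k\, \neg B(k,k))
Move each ¬ inward, flipping quantifiers it crosses:
  (\forall p\, B(p,p)) \land (\exists n\, \forall q\, (B(q,n) \land \neg C(n))) \lor (\exists k\, \neg B(k,k))
All bound variables are already distinct, so no renaming is needed.
Pull the quantifiers to the front (each side's bound variable is not free in the other side):
  \forall p\, \exists n\, \forall q\, \exists k\, (B(p,p) \land B(q,n) \land \neg C(n) \lor \neg B(k,k))

\forall p\, \exists n\, \forall q\, \exists k\, (B(p,p) \land B(q,n) \land \neg C(n) \lor \neg B(k,k))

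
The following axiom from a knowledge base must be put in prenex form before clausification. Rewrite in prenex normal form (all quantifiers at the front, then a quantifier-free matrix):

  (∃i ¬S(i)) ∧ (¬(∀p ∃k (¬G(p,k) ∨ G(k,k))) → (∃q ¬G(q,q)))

∃i ∀p ∃k ∃q (¬S(i) ∧ (¬G(p,k) ∨ G(k,k) ∨ ¬G(q,q)))

Rewrite implications/biconditionals: A → B as ¬A ∨ B.
  (∃i ¬S(i)) ∧ (¬¬(∀p ∃k (¬G(p,k) ∨ G(k,k))) ∨ (∃q ¬G(q,q)))
Move each ¬ inward, flipping quantifiers it crosses:
  (∃i ¬S(i)) ∧ ((∀p ∃k (¬G(p,k) ∨ G(k,k))) ∨ (∃q ¬G(q,q)))
All bound variables are already distinct, so no renaming is needed.
Finally move all quantifiers to the prefix:
  ∃i ∀p ∃k ∃q (¬S(i) ∧ (¬G(p,k) ∨ G(k,k) ∨ ¬G(q,q)))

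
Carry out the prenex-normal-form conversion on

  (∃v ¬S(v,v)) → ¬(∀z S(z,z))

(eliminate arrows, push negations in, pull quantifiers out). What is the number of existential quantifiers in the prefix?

Eliminate → and ↔ using ¬ and ∨.
  ¬(∃v ¬S(v,v)) ∨ ¬(∀z S(z,z))
Move each ¬ inward, flipping quantifiers it crosses:
  (∀v S(v,v)) ∨ (∃z ¬S(z,z))
Extract every quantifier outward, since the variables are now distinct and don't occur free across branches:
  ∀v ∃z (S(v,v) ∨ ¬S(z,z))
The prefix is ∀v ∃z: 1 universal, 1 existential.

1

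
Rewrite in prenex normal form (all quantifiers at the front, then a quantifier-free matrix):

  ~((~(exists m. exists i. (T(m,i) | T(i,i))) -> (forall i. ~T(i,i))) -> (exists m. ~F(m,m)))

exists m. exists i. forall x1. forall c. ((T(m,i) | T(i,i) | ~T(x1,x1)) & F(c,c))

Eliminate → and ↔ using ¬ and ∨.
  ~(~(~~(exists m. exists i. (T(m,i) | T(i,i))) | (forall i. ~T(i,i))) | (exists m. ~F(m,m)))
Drive negations inward (¬∀x A ≡ ∃x ¬A, ¬∃x A ≡ ∀x ¬A, De Morgan for ∧/∨):
  ((exists m. exists i. (T(m,i) | T(i,i))) | (forall i. ~T(i,i))) & (forall m. F(m,m))
Give each quantifier a distinct variable: i↦x1, m↦c.
  ((exists m. exists i. (T(m,i) | T(i,i))) | (forall x1. ~T(x1,x1))) & (forall c. F(c,c))
Extract every quantifier outward, since the variables are now distinct and don't occur free across branches:
  exists m. exists i. forall x1. forall c. ((T(m,i) | T(i,i) | ~T(x1,x1)) & F(c,c))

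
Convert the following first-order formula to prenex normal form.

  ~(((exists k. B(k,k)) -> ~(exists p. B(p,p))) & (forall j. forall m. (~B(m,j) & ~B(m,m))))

exists k. exists p. exists j. exists m. (B(k,k) & B(p,p) | B(m,j) | B(m,m))

Eliminate → and ↔ using ¬ and ∨.
  ~((~(exists k. B(k,k)) | ~(exists p. B(p,p))) & (forall j. forall m. (~B(m,j) & ~B(m,m))))
Move each ¬ inward, flipping quantifiers it crosses:
  (exists k. B(k,k)) & (exists p. B(p,p)) | (exists j. exists m. (B(m,j) | B(m,m)))
Finally move all quantifiers to the prefix:
  exists k. exists p. exists j. exists m. (B(k,k) & B(p,p) | B(m,j) | B(m,m))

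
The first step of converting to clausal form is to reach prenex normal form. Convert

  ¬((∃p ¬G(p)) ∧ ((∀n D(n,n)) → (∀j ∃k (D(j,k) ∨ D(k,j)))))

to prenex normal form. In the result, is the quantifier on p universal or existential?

universal

First replace A → B with ¬A ∨ B.
  ¬((∃p ¬G(p)) ∧ (¬(∀n D(n,n)) ∨ (∀j ∃k (D(j,k) ∨ D(k,j)))))
Drive negations inward (¬∀x A ≡ ∃x ¬A, ¬∃x A ≡ ∀x ¬A, De Morgan for ∧/∨):
  (∀p G(p)) ∨ (∀n D(n,n)) ∧ (∃j ∀k (¬D(j,k) ∧ ¬D(k,j)))
Extract every quantifier outward, since the variables are now distinct and don't occur free across branches:
  ∀p ∀n ∃j ∀k (G(p) ∨ D(n,n) ∧ ¬D(j,k) ∧ ¬D(k,j))
The quantifier ∃p sits under an odd number of negations (counting the antecedent side of each →), so it flips to ∀p.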